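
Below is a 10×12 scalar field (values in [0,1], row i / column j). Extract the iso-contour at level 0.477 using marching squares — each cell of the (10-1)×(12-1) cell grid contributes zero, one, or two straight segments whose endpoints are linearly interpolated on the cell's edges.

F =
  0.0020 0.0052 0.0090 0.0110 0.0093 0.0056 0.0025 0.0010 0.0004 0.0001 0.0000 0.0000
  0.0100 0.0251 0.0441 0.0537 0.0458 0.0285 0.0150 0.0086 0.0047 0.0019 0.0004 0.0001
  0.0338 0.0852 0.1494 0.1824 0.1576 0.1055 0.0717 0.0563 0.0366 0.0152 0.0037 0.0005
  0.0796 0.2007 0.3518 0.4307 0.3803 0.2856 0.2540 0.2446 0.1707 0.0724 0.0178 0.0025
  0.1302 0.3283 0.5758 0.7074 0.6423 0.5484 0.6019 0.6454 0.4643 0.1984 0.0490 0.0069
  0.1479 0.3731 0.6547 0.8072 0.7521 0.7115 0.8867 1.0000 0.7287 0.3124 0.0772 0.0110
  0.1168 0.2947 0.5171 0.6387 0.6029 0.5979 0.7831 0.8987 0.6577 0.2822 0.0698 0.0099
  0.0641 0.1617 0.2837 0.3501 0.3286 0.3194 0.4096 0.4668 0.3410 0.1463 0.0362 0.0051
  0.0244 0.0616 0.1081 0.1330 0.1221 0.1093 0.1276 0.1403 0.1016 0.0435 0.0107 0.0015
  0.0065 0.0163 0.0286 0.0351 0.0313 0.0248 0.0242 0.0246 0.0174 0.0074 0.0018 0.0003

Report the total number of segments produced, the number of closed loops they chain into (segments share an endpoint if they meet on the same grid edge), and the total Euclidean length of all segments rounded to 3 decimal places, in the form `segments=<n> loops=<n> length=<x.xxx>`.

segments=20 loops=1 length=18.358

cell (3,1): code 0100 → (3.559,2.000)–(4.000,1.601)
cell (3,2): code 1100 → (3.167,3.000)–(3.559,2.000)
cell (3,3): code 1100 → (3.369,4.000)–(3.167,3.000)
cell (3,4): code 1100 → (3.728,5.000)–(3.369,4.000)
cell (3,5): code 1100 → (3.641,6.000)–(3.728,5.000)
cell (3,6): code 1100 → (3.580,7.000)–(3.641,6.000)
cell (3,7): code 1000 → (4.000,7.930)–(3.580,7.000)
cell (4,1): code 0110 → (4.000,1.601)–(5.000,1.369)
cell (4,7): code 1101 → (4.048,8.000)–(4.000,7.930)
cell (4,8): code 1000 → (5.000,8.605)–(4.048,8.000)
cell (5,1): code 0110 → (5.000,1.369)–(6.000,1.820)
cell (5,8): code 1001 → (6.000,8.481)–(5.000,8.605)
cell (6,1): code 0010 → (6.000,1.820)–(6.172,2.000)
cell (6,2): code 0011 → (6.172,2.000)–(6.560,3.000)
cell (6,3): code 0011 → (6.560,3.000)–(6.459,4.000)
cell (6,4): code 0011 → (6.459,4.000)–(6.434,5.000)
cell (6,5): code 0011 → (6.434,5.000)–(6.820,6.000)
cell (6,6): code 0011 → (6.820,6.000)–(6.976,7.000)
cell (6,7): code 0011 → (6.976,7.000)–(6.571,8.000)
cell (6,8): code 0001 → (6.571,8.000)–(6.000,8.481)
total: 20 segments, chained into 1 closed loop(s), length Σ = 18.358186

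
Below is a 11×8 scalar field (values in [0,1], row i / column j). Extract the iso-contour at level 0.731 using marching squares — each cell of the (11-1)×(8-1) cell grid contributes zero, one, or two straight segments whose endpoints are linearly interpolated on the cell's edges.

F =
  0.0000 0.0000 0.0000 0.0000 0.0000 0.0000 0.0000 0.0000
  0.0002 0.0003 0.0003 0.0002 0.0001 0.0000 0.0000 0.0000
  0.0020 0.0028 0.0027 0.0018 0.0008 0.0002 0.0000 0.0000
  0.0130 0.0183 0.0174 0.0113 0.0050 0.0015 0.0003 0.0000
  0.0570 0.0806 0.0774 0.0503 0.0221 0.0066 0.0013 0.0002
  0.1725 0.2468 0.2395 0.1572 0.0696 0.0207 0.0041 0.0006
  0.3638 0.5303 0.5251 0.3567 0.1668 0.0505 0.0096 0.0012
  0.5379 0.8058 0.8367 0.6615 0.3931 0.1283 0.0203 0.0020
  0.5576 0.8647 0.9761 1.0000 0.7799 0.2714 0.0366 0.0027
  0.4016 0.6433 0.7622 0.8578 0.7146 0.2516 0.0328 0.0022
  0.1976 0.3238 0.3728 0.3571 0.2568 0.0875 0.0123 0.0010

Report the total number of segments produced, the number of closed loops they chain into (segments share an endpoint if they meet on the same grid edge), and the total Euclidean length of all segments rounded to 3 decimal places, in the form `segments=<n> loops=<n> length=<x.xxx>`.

cell (6,0): code 0100 → (6.728,1.000)–(7.000,0.721)
cell (6,1): code 1100 → (6.661,2.000)–(6.728,1.000)
cell (6,2): code 1000 → (7.000,2.603)–(6.661,2.000)
cell (7,0): code 0110 → (7.000,0.721)–(8.000,0.565)
cell (7,2): code 1101 → (7.205,3.000)–(7.000,2.603)
cell (7,3): code 1100 → (7.874,4.000)–(7.205,3.000)
cell (7,4): code 1000 → (8.000,4.096)–(7.874,4.000)
cell (8,0): code 0010 → (8.000,0.565)–(8.604,1.000)
cell (8,1): code 0111 → (8.604,1.000)–(9.000,1.738)
cell (8,3): code 1011 → (9.000,3.885)–(8.749,4.000)
cell (8,4): code 0001 → (8.749,4.000)–(8.000,4.096)
cell (9,1): code 0010 → (9.000,1.738)–(9.080,2.000)
cell (9,2): code 0011 → (9.080,2.000)–(9.253,3.000)
cell (9,3): code 0001 → (9.253,3.000)–(9.000,3.885)
total: 14 segments, chained into 1 closed loop(s), length Σ = 9.727180

segments=14 loops=1 length=9.727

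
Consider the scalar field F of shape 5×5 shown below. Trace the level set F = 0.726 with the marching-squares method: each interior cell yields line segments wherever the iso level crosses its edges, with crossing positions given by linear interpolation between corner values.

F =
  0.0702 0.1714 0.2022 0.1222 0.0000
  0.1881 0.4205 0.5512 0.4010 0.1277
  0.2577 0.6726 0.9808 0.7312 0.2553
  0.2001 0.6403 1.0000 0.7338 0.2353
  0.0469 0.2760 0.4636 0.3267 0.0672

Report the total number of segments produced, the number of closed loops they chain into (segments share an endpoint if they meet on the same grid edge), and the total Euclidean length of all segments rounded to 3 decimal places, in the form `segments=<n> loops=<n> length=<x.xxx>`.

cell (1,1): code 0100 → (1.407,2.000)–(2.000,1.173)
cell (1,2): code 1100 → (1.984,3.000)–(1.407,2.000)
cell (1,3): code 1000 → (2.000,3.011)–(1.984,3.000)
cell (2,1): code 0110 → (2.000,1.173)–(3.000,1.238)
cell (2,3): code 1001 → (3.000,3.016)–(2.000,3.011)
cell (3,1): code 0010 → (3.000,1.238)–(3.511,2.000)
cell (3,2): code 0011 → (3.511,2.000)–(3.019,3.000)
cell (3,3): code 0001 → (3.019,3.000)–(3.000,3.016)
total: 8 segments, chained into 1 closed loop(s), length Σ = 6.249703

segments=8 loops=1 length=6.250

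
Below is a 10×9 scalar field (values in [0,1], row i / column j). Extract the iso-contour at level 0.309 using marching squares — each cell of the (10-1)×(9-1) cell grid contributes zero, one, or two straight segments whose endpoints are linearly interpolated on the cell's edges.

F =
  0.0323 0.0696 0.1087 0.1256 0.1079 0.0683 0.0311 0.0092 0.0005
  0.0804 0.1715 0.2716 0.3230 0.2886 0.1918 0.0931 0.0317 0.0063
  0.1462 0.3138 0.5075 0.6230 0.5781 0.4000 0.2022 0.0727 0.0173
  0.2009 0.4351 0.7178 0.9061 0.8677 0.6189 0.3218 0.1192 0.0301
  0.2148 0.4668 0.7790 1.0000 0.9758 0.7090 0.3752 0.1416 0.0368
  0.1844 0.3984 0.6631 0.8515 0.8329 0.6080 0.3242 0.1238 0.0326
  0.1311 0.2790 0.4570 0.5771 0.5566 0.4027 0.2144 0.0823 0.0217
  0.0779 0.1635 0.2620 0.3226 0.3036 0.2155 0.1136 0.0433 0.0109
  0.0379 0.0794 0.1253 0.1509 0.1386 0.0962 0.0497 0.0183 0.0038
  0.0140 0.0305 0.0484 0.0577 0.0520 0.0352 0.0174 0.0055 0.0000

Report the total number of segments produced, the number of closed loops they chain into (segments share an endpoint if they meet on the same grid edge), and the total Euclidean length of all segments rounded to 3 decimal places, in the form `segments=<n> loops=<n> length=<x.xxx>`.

segments=26 loops=1 length=18.787

cell (0,2): code 0100 → (0.929,3.000)–(1.000,2.728)
cell (0,3): code 1000 → (1.000,3.407)–(0.929,3.000)
cell (1,0): code 0100 → (1.966,1.000)–(2.000,0.971)
cell (1,1): code 1100 → (1.159,2.000)–(1.966,1.000)
cell (1,2): code 1110 → (1.000,2.728)–(1.159,2.000)
cell (1,3): code 1101 → (1.070,4.000)–(1.000,3.407)
cell (1,4): code 1100 → (1.563,5.000)–(1.070,4.000)
cell (1,5): code 1000 → (2.000,5.460)–(1.563,5.000)
cell (2,0): code 0110 → (2.000,0.971)–(3.000,0.462)
cell (2,5): code 1101 → (2.893,6.000)–(2.000,5.460)
cell (2,6): code 1000 → (3.000,6.063)–(2.893,6.000)
cell (3,0): code 0110 → (3.000,0.462)–(4.000,0.374)
cell (3,6): code 1001 → (4.000,6.283)–(3.000,6.063)
cell (4,0): code 0110 → (4.000,0.374)–(5.000,0.582)
cell (4,6): code 1001 → (5.000,6.076)–(4.000,6.283)
cell (5,0): code 0010 → (5.000,0.582)–(5.749,1.000)
cell (5,1): code 0111 → (5.749,1.000)–(6.000,1.169)
cell (5,5): code 1011 → (6.000,5.498)–(5.138,6.000)
cell (5,6): code 0001 → (5.138,6.000)–(5.000,6.076)
cell (6,1): code 0010 → (6.000,1.169)–(6.759,2.000)
cell (6,2): code 0111 → (6.759,2.000)–(7.000,2.776)
cell (6,3): code 1011 → (7.000,3.716)–(6.979,4.000)
cell (6,4): code 0011 → (6.979,4.000)–(6.501,5.000)
cell (6,5): code 0001 → (6.501,5.000)–(6.000,5.498)
cell (7,2): code 0010 → (7.000,2.776)–(7.079,3.000)
cell (7,3): code 0001 → (7.079,3.000)–(7.000,3.716)
total: 26 segments, chained into 1 closed loop(s), length Σ = 18.786755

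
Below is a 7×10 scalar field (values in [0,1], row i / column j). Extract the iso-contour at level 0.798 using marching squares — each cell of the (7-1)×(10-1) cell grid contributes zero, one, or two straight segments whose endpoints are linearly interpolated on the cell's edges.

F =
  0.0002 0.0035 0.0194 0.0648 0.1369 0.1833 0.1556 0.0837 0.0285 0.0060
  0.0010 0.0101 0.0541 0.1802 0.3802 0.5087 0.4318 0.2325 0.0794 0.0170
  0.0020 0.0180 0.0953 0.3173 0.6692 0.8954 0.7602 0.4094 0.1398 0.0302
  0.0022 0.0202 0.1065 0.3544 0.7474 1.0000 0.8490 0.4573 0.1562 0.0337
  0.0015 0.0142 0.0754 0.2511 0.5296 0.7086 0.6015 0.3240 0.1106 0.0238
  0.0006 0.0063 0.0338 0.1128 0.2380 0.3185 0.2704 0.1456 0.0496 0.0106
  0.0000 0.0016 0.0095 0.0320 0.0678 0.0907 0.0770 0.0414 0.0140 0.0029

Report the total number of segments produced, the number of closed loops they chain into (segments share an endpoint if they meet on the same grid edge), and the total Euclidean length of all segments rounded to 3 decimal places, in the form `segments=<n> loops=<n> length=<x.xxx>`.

cell (1,4): code 0100 → (1.748,5.000)–(2.000,4.569)
cell (1,5): code 1000 → (2.000,5.720)–(1.748,5.000)
cell (2,4): code 0110 → (2.000,4.569)–(3.000,4.200)
cell (2,5): code 1101 → (2.426,6.000)–(2.000,5.720)
cell (2,6): code 1000 → (3.000,6.130)–(2.426,6.000)
cell (3,4): code 0010 → (3.000,4.200)–(3.693,5.000)
cell (3,5): code 0011 → (3.693,5.000)–(3.206,6.000)
cell (3,6): code 0001 → (3.206,6.000)–(3.000,6.130)
total: 8 segments, chained into 1 closed loop(s), length Σ = 5.840552

segments=8 loops=1 length=5.841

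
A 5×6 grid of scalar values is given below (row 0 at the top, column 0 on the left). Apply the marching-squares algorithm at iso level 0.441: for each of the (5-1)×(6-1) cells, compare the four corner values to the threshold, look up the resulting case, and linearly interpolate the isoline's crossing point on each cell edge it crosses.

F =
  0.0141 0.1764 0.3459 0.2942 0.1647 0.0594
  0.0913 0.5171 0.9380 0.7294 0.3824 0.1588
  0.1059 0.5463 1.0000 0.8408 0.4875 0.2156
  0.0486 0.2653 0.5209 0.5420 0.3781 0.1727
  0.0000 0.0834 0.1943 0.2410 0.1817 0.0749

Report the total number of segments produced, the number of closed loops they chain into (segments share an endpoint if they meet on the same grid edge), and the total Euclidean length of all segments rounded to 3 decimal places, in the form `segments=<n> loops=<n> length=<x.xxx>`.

segments=14 loops=1 length=10.224

cell (0,0): code 0100 → (0.777,1.000)–(1.000,0.821)
cell (0,1): code 1100 → (0.161,2.000)–(0.777,1.000)
cell (0,2): code 1100 → (0.337,3.000)–(0.161,2.000)
cell (0,3): code 1000 → (1.000,3.831)–(0.337,3.000)
cell (1,0): code 0110 → (1.000,0.821)–(2.000,0.761)
cell (1,3): code 1101 → (1.558,4.000)–(1.000,3.831)
cell (1,4): code 1000 → (2.000,4.171)–(1.558,4.000)
cell (2,0): code 0010 → (2.000,0.761)–(2.375,1.000)
cell (2,1): code 0111 → (2.375,1.000)–(3.000,1.687)
cell (2,3): code 1011 → (3.000,3.616)–(2.425,4.000)
cell (2,4): code 0001 → (2.425,4.000)–(2.000,4.171)
cell (3,1): code 0010 → (3.000,1.687)–(3.245,2.000)
cell (3,2): code 0011 → (3.245,2.000)–(3.336,3.000)
cell (3,3): code 0001 → (3.336,3.000)–(3.000,3.616)
total: 14 segments, chained into 1 closed loop(s), length Σ = 10.223698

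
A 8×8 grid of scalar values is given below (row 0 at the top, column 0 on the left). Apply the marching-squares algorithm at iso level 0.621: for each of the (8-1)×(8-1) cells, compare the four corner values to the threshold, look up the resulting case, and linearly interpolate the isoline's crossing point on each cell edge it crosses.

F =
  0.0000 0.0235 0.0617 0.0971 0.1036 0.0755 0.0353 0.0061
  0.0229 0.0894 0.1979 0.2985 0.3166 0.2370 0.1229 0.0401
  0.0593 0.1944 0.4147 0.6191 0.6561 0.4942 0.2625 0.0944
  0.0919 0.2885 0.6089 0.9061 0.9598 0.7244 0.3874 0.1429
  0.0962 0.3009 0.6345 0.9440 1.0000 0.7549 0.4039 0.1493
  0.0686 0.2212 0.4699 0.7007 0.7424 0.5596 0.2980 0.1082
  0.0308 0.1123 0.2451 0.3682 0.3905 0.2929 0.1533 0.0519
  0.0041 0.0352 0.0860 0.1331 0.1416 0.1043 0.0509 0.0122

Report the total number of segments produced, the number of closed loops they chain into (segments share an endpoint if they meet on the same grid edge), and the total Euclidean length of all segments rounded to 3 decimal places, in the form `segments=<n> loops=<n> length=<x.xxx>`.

segments=16 loops=1 length=10.773

cell (1,3): code 0100 → (1.897,4.000)–(2.000,3.051)
cell (1,4): code 1000 → (2.000,4.217)–(1.897,4.000)
cell (2,2): code 0100 → (2.007,3.000)–(3.000,2.041)
cell (2,3): code 1110 → (2.000,3.051)–(2.007,3.000)
cell (2,4): code 1101 → (2.551,5.000)–(2.000,4.217)
cell (2,5): code 1000 → (3.000,5.307)–(2.551,5.000)
cell (3,1): code 0100 → (3.473,2.000)–(4.000,1.960)
cell (3,2): code 1110 → (3.000,2.041)–(3.473,2.000)
cell (3,5): code 1001 → (4.000,5.381)–(3.000,5.307)
cell (4,1): code 0010 → (4.000,1.960)–(4.082,2.000)
cell (4,2): code 0111 → (4.082,2.000)–(5.000,2.655)
cell (4,4): code 1011 → (5.000,4.664)–(4.686,5.000)
cell (4,5): code 0001 → (4.686,5.000)–(4.000,5.381)
cell (5,2): code 0010 → (5.000,2.655)–(5.240,3.000)
cell (5,3): code 0011 → (5.240,3.000)–(5.345,4.000)
cell (5,4): code 0001 → (5.345,4.000)–(5.000,4.664)
total: 16 segments, chained into 1 closed loop(s), length Σ = 10.772634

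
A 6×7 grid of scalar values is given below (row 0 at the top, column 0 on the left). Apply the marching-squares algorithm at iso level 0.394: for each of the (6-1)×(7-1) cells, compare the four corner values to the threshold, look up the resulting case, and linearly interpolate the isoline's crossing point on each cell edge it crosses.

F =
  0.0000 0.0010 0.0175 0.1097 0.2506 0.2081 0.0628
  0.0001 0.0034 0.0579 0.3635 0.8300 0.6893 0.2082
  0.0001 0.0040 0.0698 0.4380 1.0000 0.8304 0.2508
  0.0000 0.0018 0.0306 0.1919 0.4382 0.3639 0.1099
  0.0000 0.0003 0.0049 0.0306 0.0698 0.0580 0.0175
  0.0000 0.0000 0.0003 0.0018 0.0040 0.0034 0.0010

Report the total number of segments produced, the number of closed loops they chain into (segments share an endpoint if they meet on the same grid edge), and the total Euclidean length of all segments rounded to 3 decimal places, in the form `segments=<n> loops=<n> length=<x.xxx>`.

segments=12 loops=1 length=8.914

cell (0,3): code 0100 → (0.247,4.000)–(1.000,3.065)
cell (0,4): code 1100 → (0.386,5.000)–(0.247,4.000)
cell (0,5): code 1000 → (1.000,5.614)–(0.386,5.000)
cell (1,2): code 0100 → (1.409,3.000)–(2.000,2.880)
cell (1,3): code 1110 → (1.000,3.065)–(1.409,3.000)
cell (1,5): code 1001 → (2.000,5.753)–(1.000,5.614)
cell (2,2): code 0010 → (2.000,2.880)–(2.179,3.000)
cell (2,3): code 0111 → (2.179,3.000)–(3.000,3.821)
cell (2,4): code 1011 → (3.000,4.595)–(2.935,5.000)
cell (2,5): code 0001 → (2.935,5.000)–(2.000,5.753)
cell (3,3): code 0010 → (3.000,3.821)–(3.120,4.000)
cell (3,4): code 0001 → (3.120,4.000)–(3.000,4.595)
total: 12 segments, chained into 1 closed loop(s), length Σ = 8.913982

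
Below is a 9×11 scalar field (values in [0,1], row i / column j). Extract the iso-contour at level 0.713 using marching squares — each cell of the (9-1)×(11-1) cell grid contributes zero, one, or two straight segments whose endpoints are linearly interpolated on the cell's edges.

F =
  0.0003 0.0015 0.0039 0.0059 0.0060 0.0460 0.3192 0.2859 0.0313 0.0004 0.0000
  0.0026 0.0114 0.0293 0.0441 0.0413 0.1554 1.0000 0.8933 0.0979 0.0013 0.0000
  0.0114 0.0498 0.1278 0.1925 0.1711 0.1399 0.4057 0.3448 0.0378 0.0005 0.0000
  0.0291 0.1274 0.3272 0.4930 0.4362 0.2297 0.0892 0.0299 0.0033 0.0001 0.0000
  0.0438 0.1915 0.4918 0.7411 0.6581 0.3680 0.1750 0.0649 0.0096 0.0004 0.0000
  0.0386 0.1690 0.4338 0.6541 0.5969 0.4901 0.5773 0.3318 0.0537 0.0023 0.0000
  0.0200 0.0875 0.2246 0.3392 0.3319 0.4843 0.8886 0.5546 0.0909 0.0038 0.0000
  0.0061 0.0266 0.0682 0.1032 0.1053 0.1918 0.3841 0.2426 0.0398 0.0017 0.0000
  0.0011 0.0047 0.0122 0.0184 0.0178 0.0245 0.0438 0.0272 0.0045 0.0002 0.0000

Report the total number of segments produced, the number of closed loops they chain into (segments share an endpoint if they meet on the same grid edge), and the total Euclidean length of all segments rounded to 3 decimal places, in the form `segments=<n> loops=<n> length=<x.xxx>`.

cell (0,5): code 0100 → (0.578,6.000)–(1.000,5.660)
cell (0,6): code 1100 → (0.703,7.000)–(0.578,6.000)
cell (0,7): code 1000 → (1.000,7.227)–(0.703,7.000)
cell (1,5): code 0010 → (1.000,5.660)–(1.483,6.000)
cell (1,6): code 0011 → (1.483,6.000)–(1.329,7.000)
cell (1,7): code 0001 → (1.329,7.000)–(1.000,7.227)
cell (3,2): code 0100 → (3.887,3.000)–(4.000,2.887)
cell (3,3): code 1000 → (4.000,3.339)–(3.887,3.000)
cell (4,2): code 0010 → (4.000,2.887)–(4.323,3.000)
cell (4,3): code 0001 → (4.323,3.000)–(4.000,3.339)
cell (5,5): code 0100 → (5.436,6.000)–(6.000,5.566)
cell (5,6): code 1000 → (6.000,6.526)–(5.436,6.000)
cell (6,5): code 0010 → (6.000,5.566)–(6.348,6.000)
cell (6,6): code 0001 → (6.348,6.000)–(6.000,6.526)
total: 14 segments, chained into 3 closed loop(s), length Σ = 7.921248

segments=14 loops=3 length=7.921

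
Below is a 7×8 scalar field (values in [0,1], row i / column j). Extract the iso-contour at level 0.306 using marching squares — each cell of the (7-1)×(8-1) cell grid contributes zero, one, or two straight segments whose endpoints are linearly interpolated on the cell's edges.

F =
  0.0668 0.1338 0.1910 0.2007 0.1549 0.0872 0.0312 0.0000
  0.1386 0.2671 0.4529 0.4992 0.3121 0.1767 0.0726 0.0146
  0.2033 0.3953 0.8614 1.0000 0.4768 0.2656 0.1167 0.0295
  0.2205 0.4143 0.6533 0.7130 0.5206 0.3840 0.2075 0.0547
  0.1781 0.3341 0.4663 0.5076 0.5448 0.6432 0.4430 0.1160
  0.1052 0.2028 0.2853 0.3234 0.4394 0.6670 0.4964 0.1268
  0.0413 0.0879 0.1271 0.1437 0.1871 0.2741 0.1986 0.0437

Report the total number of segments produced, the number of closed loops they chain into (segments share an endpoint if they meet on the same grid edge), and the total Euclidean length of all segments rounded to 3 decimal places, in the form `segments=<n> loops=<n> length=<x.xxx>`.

cell (0,1): code 0100 → (0.439,2.000)–(1.000,1.209)
cell (0,2): code 1100 → (0.353,3.000)–(0.439,2.000)
cell (0,3): code 1100 → (0.961,4.000)–(0.353,3.000)
cell (0,4): code 1000 → (1.000,4.045)–(0.961,4.000)
cell (1,0): code 0100 → (1.303,1.000)–(2.000,0.535)
cell (1,1): code 1110 → (1.000,1.209)–(1.303,1.000)
cell (1,4): code 1001 → (2.000,4.809)–(1.000,4.045)
cell (2,0): code 0110 → (2.000,0.535)–(3.000,0.441)
cell (2,4): code 1101 → (2.341,5.000)–(2.000,4.809)
cell (2,5): code 1000 → (3.000,5.442)–(2.341,5.000)
cell (3,0): code 0110 → (3.000,0.441)–(4.000,0.820)
cell (3,5): code 1101 → (3.418,6.000)–(3.000,5.442)
cell (3,6): code 1000 → (4.000,6.419)–(3.418,6.000)
cell (4,0): code 0010 → (4.000,0.820)–(4.214,1.000)
cell (4,1): code 0011 → (4.214,1.000)–(4.886,2.000)
cell (4,2): code 0111 → (4.886,2.000)–(5.000,2.543)
cell (4,6): code 1001 → (5.000,6.515)–(4.000,6.419)
cell (5,2): code 0010 → (5.000,2.543)–(5.097,3.000)
cell (5,3): code 0011 → (5.097,3.000)–(5.529,4.000)
cell (5,4): code 0011 → (5.529,4.000)–(5.919,5.000)
cell (5,5): code 0011 → (5.919,5.000)–(5.639,6.000)
cell (5,6): code 0001 → (5.639,6.000)–(5.000,6.515)
total: 22 segments, chained into 1 closed loop(s), length Σ = 17.873113

segments=22 loops=1 length=17.873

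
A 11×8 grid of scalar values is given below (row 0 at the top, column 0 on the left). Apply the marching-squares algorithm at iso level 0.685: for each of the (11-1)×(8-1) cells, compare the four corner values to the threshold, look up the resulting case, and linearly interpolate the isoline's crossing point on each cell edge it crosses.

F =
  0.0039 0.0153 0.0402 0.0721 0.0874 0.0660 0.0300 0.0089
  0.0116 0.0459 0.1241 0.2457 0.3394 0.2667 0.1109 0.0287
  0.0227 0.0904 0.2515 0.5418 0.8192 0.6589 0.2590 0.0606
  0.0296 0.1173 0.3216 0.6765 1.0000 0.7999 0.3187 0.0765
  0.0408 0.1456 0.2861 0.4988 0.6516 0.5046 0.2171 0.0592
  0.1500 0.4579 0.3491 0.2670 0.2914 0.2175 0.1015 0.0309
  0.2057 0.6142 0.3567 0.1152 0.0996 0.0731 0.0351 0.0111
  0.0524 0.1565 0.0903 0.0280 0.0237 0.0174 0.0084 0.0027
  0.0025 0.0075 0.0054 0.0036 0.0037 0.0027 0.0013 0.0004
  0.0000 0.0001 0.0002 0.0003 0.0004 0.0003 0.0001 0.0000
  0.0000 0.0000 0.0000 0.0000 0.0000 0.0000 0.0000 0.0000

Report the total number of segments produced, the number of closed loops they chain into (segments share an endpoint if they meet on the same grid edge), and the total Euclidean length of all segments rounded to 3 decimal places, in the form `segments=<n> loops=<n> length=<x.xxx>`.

segments=8 loops=1 length=6.561

cell (1,3): code 0100 → (1.720,4.000)–(2.000,3.516)
cell (1,4): code 1000 → (2.000,4.837)–(1.720,4.000)
cell (2,3): code 0110 → (2.000,3.516)–(3.000,3.026)
cell (2,4): code 1101 → (2.185,5.000)–(2.000,4.837)
cell (2,5): code 1000 → (3.000,5.239)–(2.185,5.000)
cell (3,3): code 0010 → (3.000,3.026)–(3.904,4.000)
cell (3,4): code 0011 → (3.904,4.000)–(3.389,5.000)
cell (3,5): code 0001 → (3.389,5.000)–(3.000,5.239)
total: 8 segments, chained into 1 closed loop(s), length Σ = 6.560855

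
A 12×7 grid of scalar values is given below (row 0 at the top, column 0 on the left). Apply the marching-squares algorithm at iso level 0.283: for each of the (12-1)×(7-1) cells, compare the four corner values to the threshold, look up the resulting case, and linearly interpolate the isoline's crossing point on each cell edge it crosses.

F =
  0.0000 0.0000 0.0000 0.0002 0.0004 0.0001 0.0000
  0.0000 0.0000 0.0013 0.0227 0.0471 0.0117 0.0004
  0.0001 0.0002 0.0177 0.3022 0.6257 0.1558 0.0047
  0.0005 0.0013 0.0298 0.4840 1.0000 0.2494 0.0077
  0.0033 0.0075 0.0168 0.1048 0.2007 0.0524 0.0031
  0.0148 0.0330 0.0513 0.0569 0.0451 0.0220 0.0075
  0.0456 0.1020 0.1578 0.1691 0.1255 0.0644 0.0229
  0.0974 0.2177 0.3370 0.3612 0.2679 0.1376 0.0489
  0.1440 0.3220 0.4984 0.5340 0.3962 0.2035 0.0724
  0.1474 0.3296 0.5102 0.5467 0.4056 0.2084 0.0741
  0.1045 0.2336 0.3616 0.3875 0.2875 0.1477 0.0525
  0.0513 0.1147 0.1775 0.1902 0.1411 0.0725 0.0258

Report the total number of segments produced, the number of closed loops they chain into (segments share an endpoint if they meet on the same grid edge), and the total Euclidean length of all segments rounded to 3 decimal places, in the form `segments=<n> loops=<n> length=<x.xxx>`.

cell (1,2): code 0100 → (1.931,3.000)–(2.000,2.933)
cell (1,3): code 1100 → (1.408,4.000)–(1.931,3.000)
cell (1,4): code 1000 → (2.000,4.729)–(1.408,4.000)
cell (2,2): code 0110 → (2.000,2.933)–(3.000,2.557)
cell (2,4): code 1001 → (3.000,4.955)–(2.000,4.729)
cell (3,2): code 0010 → (3.000,2.557)–(3.530,3.000)
cell (3,3): code 0011 → (3.530,3.000)–(3.897,4.000)
cell (3,4): code 0001 → (3.897,4.000)–(3.000,4.955)
cell (6,1): code 0100 → (6.699,2.000)–(7.000,1.547)
cell (6,2): code 1100 → (6.593,3.000)–(6.699,2.000)
cell (6,3): code 1000 → (7.000,3.838)–(6.593,3.000)
cell (7,0): code 0100 → (7.626,1.000)–(8.000,0.781)
cell (7,1): code 1110 → (7.000,1.547)–(7.626,1.000)
cell (7,3): code 1101 → (7.118,4.000)–(7.000,3.838)
cell (7,4): code 1000 → (8.000,4.587)–(7.118,4.000)
cell (8,0): code 0110 → (8.000,0.781)–(9.000,0.744)
cell (8,4): code 1001 → (9.000,4.622)–(8.000,4.587)
cell (9,0): code 0010 → (9.000,0.744)–(9.485,1.000)
cell (9,1): code 0111 → (9.485,1.000)–(10.000,1.386)
cell (9,4): code 1001 → (10.000,4.032)–(9.000,4.622)
cell (10,1): code 0010 → (10.000,1.386)–(10.427,2.000)
cell (10,2): code 0011 → (10.427,2.000)–(10.530,3.000)
cell (10,3): code 0011 → (10.530,3.000)–(10.031,4.000)
cell (10,4): code 0001 → (10.031,4.000)–(10.000,4.032)
total: 24 segments, chained into 2 closed loop(s), length Σ = 19.599368

segments=24 loops=2 length=19.599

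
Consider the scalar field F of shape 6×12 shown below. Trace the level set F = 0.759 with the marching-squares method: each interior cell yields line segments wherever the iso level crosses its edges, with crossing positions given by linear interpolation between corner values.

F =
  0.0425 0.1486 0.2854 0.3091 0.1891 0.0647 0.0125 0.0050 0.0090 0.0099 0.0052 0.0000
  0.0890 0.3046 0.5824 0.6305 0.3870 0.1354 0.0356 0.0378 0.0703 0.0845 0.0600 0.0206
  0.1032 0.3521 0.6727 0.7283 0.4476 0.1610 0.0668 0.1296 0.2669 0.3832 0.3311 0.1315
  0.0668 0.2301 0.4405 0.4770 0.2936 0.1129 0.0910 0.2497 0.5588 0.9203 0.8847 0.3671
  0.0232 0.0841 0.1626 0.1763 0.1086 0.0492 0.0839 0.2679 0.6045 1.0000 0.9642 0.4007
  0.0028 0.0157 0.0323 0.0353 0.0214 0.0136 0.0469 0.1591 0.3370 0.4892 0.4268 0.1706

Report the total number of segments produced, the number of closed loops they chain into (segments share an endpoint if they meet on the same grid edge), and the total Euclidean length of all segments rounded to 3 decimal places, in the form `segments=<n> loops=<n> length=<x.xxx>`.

cell (2,8): code 0100 → (2.700,9.000)–(3.000,8.554)
cell (2,9): code 1100 → (2.773,10.000)–(2.700,9.000)
cell (2,10): code 1000 → (3.000,10.243)–(2.773,10.000)
cell (3,8): code 0110 → (3.000,8.554)–(4.000,8.391)
cell (3,10): code 1001 → (4.000,10.364)–(3.000,10.243)
cell (4,8): code 0010 → (4.000,8.391)–(4.472,9.000)
cell (4,9): code 0011 → (4.472,9.000)–(4.382,10.000)
cell (4,10): code 0001 → (4.382,10.000)–(4.000,10.364)
total: 8 segments, chained into 1 closed loop(s), length Σ = 6.195889

segments=8 loops=1 length=6.196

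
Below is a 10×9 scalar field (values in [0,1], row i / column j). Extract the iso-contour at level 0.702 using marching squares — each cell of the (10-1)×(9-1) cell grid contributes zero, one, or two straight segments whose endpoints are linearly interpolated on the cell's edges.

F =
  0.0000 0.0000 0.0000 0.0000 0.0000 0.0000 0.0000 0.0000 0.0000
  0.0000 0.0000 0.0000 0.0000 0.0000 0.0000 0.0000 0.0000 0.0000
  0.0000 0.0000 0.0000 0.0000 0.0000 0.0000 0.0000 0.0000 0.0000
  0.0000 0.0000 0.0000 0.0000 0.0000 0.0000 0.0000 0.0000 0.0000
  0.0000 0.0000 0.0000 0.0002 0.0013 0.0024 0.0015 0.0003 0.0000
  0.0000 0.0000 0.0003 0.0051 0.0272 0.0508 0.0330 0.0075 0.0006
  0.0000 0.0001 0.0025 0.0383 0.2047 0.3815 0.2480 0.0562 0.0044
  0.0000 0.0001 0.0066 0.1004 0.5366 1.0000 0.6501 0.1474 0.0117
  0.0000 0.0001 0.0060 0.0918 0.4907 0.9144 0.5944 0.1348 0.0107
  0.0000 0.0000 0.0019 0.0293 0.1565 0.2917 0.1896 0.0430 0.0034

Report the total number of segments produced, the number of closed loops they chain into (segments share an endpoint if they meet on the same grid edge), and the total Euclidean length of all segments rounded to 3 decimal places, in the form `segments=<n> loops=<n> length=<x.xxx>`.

cell (6,4): code 0100 → (6.518,5.000)–(7.000,4.357)
cell (6,5): code 1000 → (7.000,5.852)–(6.518,5.000)
cell (7,4): code 0110 → (7.000,4.357)–(8.000,4.499)
cell (7,5): code 1001 → (8.000,5.664)–(7.000,5.852)
cell (8,4): code 0010 → (8.000,4.499)–(8.341,5.000)
cell (8,5): code 0001 → (8.341,5.000)–(8.000,5.664)
total: 6 segments, chained into 1 closed loop(s), length Σ = 5.162164

segments=6 loops=1 length=5.162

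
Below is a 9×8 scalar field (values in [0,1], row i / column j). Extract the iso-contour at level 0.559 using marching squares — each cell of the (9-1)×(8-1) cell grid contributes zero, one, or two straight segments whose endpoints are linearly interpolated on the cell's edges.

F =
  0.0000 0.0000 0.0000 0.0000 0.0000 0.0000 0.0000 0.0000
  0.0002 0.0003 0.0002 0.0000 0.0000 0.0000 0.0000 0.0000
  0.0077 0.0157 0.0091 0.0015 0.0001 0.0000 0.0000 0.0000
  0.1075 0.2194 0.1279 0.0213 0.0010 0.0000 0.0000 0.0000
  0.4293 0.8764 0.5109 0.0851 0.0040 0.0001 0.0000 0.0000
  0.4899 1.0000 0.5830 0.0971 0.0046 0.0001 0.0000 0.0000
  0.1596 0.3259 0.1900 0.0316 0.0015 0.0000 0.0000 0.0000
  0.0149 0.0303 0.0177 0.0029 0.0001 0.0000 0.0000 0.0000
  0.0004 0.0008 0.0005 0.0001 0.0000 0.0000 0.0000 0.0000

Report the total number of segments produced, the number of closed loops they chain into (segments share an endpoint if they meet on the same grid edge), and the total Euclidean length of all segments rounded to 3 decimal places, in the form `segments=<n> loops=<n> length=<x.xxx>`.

segments=8 loops=1 length=6.206

cell (3,0): code 0100 → (3.517,1.000)–(4.000,0.290)
cell (3,1): code 1000 → (4.000,1.868)–(3.517,1.000)
cell (4,0): code 0110 → (4.000,0.290)–(5.000,0.135)
cell (4,1): code 1101 → (4.667,2.000)–(4.000,1.868)
cell (4,2): code 1000 → (5.000,2.049)–(4.667,2.000)
cell (5,0): code 0010 → (5.000,0.135)–(5.654,1.000)
cell (5,1): code 0011 → (5.654,1.000)–(5.061,2.000)
cell (5,2): code 0001 → (5.061,2.000)–(5.000,2.049)
total: 8 segments, chained into 1 closed loop(s), length Σ = 6.206196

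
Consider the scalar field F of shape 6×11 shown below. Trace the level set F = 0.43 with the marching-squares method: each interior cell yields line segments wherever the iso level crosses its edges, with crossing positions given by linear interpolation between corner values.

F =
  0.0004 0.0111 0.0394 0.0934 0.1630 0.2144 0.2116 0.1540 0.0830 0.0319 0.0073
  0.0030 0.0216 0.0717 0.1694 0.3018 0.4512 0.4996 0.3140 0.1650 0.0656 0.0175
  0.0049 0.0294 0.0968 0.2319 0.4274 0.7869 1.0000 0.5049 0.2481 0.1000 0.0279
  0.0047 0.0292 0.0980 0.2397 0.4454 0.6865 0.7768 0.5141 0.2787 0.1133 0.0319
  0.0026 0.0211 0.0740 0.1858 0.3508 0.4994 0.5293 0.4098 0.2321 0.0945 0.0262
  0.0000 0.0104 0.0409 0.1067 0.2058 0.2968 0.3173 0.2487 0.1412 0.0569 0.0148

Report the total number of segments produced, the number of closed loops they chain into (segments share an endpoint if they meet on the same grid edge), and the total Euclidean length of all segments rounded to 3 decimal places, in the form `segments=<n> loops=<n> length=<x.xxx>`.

cell (0,4): code 0100 → (0.910,5.000)–(1.000,4.858)
cell (0,5): code 1100 → (0.758,6.000)–(0.910,5.000)
cell (0,6): code 1000 → (1.000,6.375)–(0.758,6.000)
cell (1,4): code 0110 → (1.000,4.858)–(2.000,4.007)
cell (1,6): code 1101 → (1.608,7.000)–(1.000,6.375)
cell (1,7): code 1000 → (2.000,7.292)–(1.608,7.000)
cell (2,3): code 0100 → (2.144,4.000)–(3.000,3.925)
cell (2,4): code 1110 → (2.000,4.007)–(2.144,4.000)
cell (2,7): code 1001 → (3.000,7.357)–(2.000,7.292)
cell (3,3): code 0010 → (3.000,3.925)–(3.163,4.000)
cell (3,4): code 0111 → (3.163,4.000)–(4.000,4.533)
cell (3,6): code 1011 → (4.000,6.831)–(3.806,7.000)
cell (3,7): code 0001 → (3.806,7.000)–(3.000,7.357)
cell (4,4): code 0010 → (4.000,4.533)–(4.343,5.000)
cell (4,5): code 0011 → (4.343,5.000)–(4.468,6.000)
cell (4,6): code 0001 → (4.468,6.000)–(4.000,6.831)
total: 16 segments, chained into 1 closed loop(s), length Σ = 11.156195

segments=16 loops=1 length=11.156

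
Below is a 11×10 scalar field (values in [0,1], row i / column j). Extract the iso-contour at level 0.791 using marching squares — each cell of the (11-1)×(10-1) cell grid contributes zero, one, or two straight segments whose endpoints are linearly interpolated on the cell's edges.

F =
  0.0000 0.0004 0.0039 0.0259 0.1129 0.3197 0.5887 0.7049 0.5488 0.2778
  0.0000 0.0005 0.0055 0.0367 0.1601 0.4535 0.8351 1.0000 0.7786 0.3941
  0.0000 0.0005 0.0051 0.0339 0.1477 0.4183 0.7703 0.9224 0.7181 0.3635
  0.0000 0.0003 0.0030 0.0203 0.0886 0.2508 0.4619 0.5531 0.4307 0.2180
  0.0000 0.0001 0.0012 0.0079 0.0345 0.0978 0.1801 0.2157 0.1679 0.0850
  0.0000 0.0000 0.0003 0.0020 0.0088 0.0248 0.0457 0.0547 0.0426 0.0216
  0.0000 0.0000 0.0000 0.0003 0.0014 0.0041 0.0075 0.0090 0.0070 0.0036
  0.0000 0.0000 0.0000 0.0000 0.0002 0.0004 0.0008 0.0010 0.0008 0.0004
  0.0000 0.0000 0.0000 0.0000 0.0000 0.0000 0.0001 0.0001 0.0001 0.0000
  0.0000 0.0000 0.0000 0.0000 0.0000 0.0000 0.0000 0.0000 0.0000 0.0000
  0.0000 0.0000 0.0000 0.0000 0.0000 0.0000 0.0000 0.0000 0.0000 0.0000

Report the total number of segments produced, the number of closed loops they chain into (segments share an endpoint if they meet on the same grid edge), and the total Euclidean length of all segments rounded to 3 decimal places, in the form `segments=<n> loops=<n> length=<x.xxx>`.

cell (0,5): code 0100 → (0.821,6.000)–(1.000,5.884)
cell (0,6): code 1100 → (0.292,7.000)–(0.821,6.000)
cell (0,7): code 1000 → (1.000,7.944)–(0.292,7.000)
cell (1,5): code 0010 → (1.000,5.884)–(1.681,6.000)
cell (1,6): code 0111 → (1.681,6.000)–(2.000,6.136)
cell (1,7): code 1001 → (2.000,7.643)–(1.000,7.944)
cell (2,6): code 0010 → (2.000,6.136)–(2.356,7.000)
cell (2,7): code 0001 → (2.356,7.000)–(2.000,7.643)
total: 8 segments, chained into 1 closed loop(s), length Σ = 6.275732

segments=8 loops=1 length=6.276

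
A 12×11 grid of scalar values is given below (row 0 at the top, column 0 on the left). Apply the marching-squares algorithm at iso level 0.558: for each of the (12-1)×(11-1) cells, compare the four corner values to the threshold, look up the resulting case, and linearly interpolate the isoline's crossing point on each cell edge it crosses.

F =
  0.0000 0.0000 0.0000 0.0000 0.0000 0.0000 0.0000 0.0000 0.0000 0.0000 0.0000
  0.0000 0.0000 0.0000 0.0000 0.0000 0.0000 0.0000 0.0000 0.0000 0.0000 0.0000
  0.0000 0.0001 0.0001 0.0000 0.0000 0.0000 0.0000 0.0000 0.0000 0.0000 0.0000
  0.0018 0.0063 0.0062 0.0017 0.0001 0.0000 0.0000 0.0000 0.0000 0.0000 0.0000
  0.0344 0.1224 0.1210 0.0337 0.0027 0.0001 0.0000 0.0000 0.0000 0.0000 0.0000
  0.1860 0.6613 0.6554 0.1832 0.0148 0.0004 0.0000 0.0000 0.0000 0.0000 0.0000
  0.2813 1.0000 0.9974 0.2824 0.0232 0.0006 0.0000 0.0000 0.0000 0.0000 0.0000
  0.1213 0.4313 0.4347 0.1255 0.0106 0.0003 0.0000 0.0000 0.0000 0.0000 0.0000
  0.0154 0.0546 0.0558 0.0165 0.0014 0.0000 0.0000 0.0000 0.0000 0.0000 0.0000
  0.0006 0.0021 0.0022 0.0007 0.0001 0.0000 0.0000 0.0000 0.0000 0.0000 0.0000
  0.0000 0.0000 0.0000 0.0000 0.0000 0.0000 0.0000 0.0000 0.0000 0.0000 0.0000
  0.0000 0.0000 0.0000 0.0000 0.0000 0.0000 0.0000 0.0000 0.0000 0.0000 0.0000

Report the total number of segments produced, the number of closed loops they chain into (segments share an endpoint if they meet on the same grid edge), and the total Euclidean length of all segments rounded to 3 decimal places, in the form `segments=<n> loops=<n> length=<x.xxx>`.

cell (4,0): code 0100 → (4.808,1.000)–(5.000,0.783)
cell (4,1): code 1100 → (4.818,2.000)–(4.808,1.000)
cell (4,2): code 1000 → (5.000,2.206)–(4.818,2.000)
cell (5,0): code 0110 → (5.000,0.783)–(6.000,0.385)
cell (5,2): code 1001 → (6.000,2.615)–(5.000,2.206)
cell (6,0): code 0010 → (6.000,0.385)–(6.777,1.000)
cell (6,1): code 0011 → (6.777,1.000)–(6.781,2.000)
cell (6,2): code 0001 → (6.781,2.000)–(6.000,2.615)
total: 8 segments, chained into 1 closed loop(s), length Σ = 6.706199

segments=8 loops=1 length=6.706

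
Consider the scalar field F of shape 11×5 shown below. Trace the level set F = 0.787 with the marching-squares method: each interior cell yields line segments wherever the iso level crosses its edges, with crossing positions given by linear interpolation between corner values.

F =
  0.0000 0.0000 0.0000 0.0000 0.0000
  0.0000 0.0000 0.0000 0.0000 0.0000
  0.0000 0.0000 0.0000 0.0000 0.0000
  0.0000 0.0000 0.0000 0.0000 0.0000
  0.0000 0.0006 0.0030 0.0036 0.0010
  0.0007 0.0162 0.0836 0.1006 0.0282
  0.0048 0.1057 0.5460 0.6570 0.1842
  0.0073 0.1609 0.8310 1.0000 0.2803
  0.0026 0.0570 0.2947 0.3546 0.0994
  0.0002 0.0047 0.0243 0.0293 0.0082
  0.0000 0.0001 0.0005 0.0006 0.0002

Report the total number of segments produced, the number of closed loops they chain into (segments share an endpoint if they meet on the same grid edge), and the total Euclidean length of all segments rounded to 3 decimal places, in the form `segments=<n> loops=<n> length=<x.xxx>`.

cell (6,1): code 0100 → (6.846,2.000)–(7.000,1.934)
cell (6,2): code 1100 → (6.379,3.000)–(6.846,2.000)
cell (6,3): code 1000 → (7.000,3.296)–(6.379,3.000)
cell (7,1): code 0010 → (7.000,1.934)–(7.082,2.000)
cell (7,2): code 0011 → (7.082,2.000)–(7.330,3.000)
cell (7,3): code 0001 → (7.330,3.000)–(7.000,3.296)
total: 6 segments, chained into 1 closed loop(s), length Σ = 3.537850

segments=6 loops=1 length=3.538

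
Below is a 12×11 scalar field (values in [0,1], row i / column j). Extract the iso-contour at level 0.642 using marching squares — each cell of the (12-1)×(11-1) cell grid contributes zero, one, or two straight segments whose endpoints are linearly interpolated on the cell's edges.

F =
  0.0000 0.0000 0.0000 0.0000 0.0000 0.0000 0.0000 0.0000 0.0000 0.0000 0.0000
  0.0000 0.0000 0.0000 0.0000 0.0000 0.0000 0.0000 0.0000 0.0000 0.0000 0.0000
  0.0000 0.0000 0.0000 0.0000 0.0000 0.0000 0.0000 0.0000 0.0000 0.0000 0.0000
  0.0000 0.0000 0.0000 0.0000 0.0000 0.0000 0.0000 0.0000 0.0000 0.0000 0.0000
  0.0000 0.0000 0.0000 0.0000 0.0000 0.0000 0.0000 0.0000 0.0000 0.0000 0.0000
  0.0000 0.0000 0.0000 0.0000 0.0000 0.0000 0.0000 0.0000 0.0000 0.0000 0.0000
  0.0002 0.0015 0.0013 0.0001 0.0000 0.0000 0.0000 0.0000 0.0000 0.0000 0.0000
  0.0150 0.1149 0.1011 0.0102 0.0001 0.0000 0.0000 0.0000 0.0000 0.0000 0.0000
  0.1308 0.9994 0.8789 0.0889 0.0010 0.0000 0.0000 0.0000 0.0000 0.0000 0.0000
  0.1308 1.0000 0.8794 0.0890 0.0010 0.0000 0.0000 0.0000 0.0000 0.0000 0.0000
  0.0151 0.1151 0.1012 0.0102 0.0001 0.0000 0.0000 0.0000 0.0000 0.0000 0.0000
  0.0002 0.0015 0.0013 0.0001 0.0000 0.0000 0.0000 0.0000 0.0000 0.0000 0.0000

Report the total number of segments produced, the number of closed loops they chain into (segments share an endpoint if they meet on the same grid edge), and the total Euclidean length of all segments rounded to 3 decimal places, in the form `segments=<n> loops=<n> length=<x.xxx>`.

segments=8 loops=1 length=6.019

cell (7,0): code 0100 → (7.596,1.000)–(8.000,0.589)
cell (7,1): code 1100 → (7.695,2.000)–(7.596,1.000)
cell (7,2): code 1000 → (8.000,2.300)–(7.695,2.000)
cell (8,0): code 0110 → (8.000,0.589)–(9.000,0.588)
cell (8,2): code 1001 → (9.000,2.300)–(8.000,2.300)
cell (9,0): code 0010 → (9.000,0.588)–(9.405,1.000)
cell (9,1): code 0011 → (9.405,1.000)–(9.305,2.000)
cell (9,2): code 0001 → (9.305,2.000)–(9.000,2.300)
total: 8 segments, chained into 1 closed loop(s), length Σ = 6.019435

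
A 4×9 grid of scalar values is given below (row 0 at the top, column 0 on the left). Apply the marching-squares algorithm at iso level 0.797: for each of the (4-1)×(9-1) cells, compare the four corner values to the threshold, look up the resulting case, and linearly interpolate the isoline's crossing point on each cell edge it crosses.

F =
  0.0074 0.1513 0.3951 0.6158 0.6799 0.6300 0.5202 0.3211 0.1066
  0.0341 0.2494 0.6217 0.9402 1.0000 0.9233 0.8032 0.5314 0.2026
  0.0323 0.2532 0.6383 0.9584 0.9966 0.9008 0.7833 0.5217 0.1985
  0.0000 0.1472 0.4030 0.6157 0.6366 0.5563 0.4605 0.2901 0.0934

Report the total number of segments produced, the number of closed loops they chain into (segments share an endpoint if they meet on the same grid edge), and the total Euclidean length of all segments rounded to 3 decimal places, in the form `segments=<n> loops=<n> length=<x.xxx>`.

cell (0,2): code 0100 → (0.559,3.000)–(1.000,2.550)
cell (0,3): code 1100 → (0.366,4.000)–(0.559,3.000)
cell (0,4): code 1100 → (0.569,5.000)–(0.366,4.000)
cell (0,5): code 1100 → (0.978,6.000)–(0.569,5.000)
cell (0,6): code 1000 → (1.000,6.023)–(0.978,6.000)
cell (1,2): code 0110 → (1.000,2.550)–(2.000,2.496)
cell (1,5): code 1011 → (2.000,5.883)–(1.312,6.000)
cell (1,6): code 0001 → (1.312,6.000)–(1.000,6.023)
cell (2,2): code 0010 → (2.000,2.496)–(2.471,3.000)
cell (2,3): code 0011 → (2.471,3.000)–(2.554,4.000)
cell (2,4): code 0011 → (2.554,4.000)–(2.301,5.000)
cell (2,5): code 0001 → (2.301,5.000)–(2.000,5.883)
total: 12 segments, chained into 1 closed loop(s), length Σ = 9.451407

segments=12 loops=1 length=9.451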